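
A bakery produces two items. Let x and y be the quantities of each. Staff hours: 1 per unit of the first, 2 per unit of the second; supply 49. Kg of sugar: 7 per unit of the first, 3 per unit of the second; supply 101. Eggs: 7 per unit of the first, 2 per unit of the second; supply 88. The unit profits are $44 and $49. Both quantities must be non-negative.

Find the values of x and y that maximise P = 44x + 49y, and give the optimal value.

Extreme points and P = 44x + 49y:
  (0, 0) → P = 0
  (0, 49/2) → P = 2401/2
  (88/7, 0) → P = 3872/7
  (5, 22) → P = 1298
  (62/7, 13) → P = 7187/7

At the optimal vertex, x + 2y = 49 and 7x + 3y = 101.
Solving simultaneously gives x = 5, y = 22.

x = 5, y = 22, maximum P = 1298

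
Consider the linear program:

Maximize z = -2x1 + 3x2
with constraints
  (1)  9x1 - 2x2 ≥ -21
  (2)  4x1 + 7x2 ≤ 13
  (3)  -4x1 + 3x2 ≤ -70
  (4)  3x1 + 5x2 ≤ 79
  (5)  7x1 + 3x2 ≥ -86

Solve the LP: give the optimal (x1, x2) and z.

x1 = 529/40, x2 = -57/10, maximum z = -871/20

Extreme points and z = -2x1 + 3x2:
  (529/40, -57/10) → z = -871/20
  (488, -277) → z = -1807
  (-16/11, -278/11) → z = -802/11
The feasible region is unbounded (it extends along (5, -3), (3, -7)), but z strictly decreases along every unbounded feasible direction, so there is no improving ray and the maximum is attained at a vertex.

The optimum lies where 4x1 + 7x2 = 13 and -4x1 + 3x2 = -70.
Solving simultaneously gives x1 = 529/40, x2 = -57/10.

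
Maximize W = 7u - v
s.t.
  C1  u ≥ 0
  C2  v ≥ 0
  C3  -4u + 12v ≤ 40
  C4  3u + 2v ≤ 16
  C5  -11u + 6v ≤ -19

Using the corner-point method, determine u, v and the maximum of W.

u = 16/3, v = 0, maximum W = 112/3

Vertices and W = 7u - v:
  (16/3, 0) → W = 112/3
  (19/11, 0) → W = 133/11
  (67/20, 119/40) → W = 819/40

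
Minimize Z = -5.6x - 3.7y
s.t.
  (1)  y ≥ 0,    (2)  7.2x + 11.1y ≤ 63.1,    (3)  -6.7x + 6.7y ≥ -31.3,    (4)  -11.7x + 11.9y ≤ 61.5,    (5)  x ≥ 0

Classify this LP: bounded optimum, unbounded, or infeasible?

Feasible corners and Z = -5.6x - 3.7y:
  (313/67, 0) → Z = -8764/335
  (0, 0) → Z = 0
  (77020/12261, 19741/12261) → Z = -1681179/40870
  (6824/21555, 13123/2395) → Z = -4752103/215550
  (0, 615/119) → Z = -4551/238
The feasible region has finitely many vertices and no improving ray; the minimum is -1681179/40870 at (77020/12261, 19741/12261).

bounded optimum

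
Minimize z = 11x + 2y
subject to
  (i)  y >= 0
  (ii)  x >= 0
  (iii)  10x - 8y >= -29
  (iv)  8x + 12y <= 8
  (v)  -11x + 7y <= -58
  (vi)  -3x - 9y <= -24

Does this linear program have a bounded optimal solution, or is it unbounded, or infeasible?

The boundaries y = 0 and -3x - 9y = -24 meet at (8, 0), but that point violates 8x + 12y ≤ 8. Every candidate vertex is excluded by some other constraint, so the feasible region is empty.

infeasible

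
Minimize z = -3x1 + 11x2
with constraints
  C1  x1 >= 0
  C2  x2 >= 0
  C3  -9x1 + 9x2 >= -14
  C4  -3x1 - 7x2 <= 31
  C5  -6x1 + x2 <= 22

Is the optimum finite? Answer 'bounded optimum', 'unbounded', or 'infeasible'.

bounded optimum

Corner points and z = -3x1 + 11x2:
  (0, 0) → z = 0
  (0, 22) → z = 242
  (14/9, 0) → z = -14/3
The feasible region has finitely many vertices and no improving ray; the minimum is -14/3 at (14/9, 0).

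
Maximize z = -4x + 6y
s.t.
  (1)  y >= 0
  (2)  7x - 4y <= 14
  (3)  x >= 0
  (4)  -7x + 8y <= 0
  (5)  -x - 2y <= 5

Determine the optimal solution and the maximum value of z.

Extreme points and z = -4x + 6y:
  (2, 0) → z = -8
  (0, 0) → z = 0
  (4, 7/2) → z = 5

At the optimal vertex, 7x - 4y = 14 and -7x + 8y = 0.
Solving simultaneously gives x = 4, y = 7/2.

x = 4, y = 7/2, maximum z = 5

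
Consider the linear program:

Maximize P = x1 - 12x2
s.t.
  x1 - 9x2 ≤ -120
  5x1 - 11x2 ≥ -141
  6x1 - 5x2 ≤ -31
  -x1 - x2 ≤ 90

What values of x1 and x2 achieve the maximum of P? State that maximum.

x1 = 3/2, x2 = 27/2, maximum P = -321/2

Corner points and P = x1 - 12x2:
  (3/2, 27/2) → P = -321/2
  (321/49, 689/49) → P = -7947/49
  (364/41, 691/41) → P = -7928/41

The binding constraints are x1 - 9x2 = -120 and 5x1 - 11x2 = -141.
Solving simultaneously gives x1 = 3/2, x2 = 27/2.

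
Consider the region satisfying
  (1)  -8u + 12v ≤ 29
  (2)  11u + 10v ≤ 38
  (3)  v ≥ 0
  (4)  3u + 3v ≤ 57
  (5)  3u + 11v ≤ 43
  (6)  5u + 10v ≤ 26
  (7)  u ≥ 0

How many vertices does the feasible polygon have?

5

Intersecting each pair of boundary lines and keeping only the points that satisfy every inequality leaves:
  (11/70, 353/140)
  (0, 29/12)
  (38/11, 0)
  (2, 8/5)
  (0, 0)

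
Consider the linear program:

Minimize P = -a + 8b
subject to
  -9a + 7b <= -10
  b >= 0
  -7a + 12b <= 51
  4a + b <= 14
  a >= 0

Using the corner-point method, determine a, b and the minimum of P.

Extreme points and P = -a + 8b:
  (10/9, 0) → P = -10/9
  (108/37, 86/37) → P = 580/37
  (7/2, 0) → P = -7/2

a = 7/2, b = 0, minimum P = -7/2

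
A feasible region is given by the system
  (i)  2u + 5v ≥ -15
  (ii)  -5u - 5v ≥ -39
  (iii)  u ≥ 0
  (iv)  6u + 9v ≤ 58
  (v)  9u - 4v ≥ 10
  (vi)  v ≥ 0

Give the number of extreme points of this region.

The feasible vertices (each the meet of two boundaries and inside every other half-plane) are:
  (61/15, 56/15)
  (39/5, 0)
  (46/15, 22/5)
  (10/9, 0)

4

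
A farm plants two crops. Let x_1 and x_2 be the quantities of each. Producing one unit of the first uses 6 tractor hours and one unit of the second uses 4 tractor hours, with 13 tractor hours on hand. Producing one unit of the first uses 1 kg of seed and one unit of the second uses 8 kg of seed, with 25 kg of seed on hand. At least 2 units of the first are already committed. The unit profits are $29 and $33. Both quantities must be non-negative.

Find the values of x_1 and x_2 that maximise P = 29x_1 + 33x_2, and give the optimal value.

Feasible corners and P = 29x_1 + 33x_2:
  (13/6, 0) → P = 377/6
  (2, 0) → P = 58
  (2, 1/4) → P = 265/4

x_1 = 2, x_2 = 1/4, maximum P = 265/4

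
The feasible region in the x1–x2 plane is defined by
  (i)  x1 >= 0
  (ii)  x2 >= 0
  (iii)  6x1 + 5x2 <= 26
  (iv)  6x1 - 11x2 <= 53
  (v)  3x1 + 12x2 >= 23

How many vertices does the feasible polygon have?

Intersecting each pair of boundary lines and keeping only the points that satisfy every inequality leaves:
  (0, 26/5)
  (0, 23/12)
  (197/57, 20/19)

3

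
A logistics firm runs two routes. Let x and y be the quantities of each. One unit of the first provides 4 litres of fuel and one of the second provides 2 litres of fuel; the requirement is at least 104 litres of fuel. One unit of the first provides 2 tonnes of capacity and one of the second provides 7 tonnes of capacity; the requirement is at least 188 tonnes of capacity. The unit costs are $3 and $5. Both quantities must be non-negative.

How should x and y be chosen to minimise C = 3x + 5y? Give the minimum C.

x = 44/3, y = 68/3, minimum C = 472/3

The feasible region is unbounded (it extends along (0, 1), (1, 0)), but C strictly increases along every unbounded feasible direction, so there is no improving ray and the minimum is attained at a vertex.

The binding constraints are 4x + 2y = 104 and 2x + 7y = 188.
Solving simultaneously gives x = 44/3, y = 68/3.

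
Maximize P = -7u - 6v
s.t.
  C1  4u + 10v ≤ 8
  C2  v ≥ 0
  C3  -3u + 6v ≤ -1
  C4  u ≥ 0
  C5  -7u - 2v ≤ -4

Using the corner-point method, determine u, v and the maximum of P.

u = 4/7, v = 0, maximum P = -4

Corner points and P = -7u - 6v:
  (2, 0) → P = -14
  (29/27, 10/27) → P = -263/27
  (4/7, 0) → P = -4
  (13/24, 5/48) → P = -53/12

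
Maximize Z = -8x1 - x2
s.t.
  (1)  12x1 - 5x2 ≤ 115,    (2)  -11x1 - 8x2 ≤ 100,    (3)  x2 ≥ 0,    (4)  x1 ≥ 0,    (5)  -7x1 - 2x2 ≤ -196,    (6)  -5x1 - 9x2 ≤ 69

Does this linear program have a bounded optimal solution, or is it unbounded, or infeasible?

bounded optimum

Extreme points and Z = -8x1 - x2:
  (1210/59, 1547/59) → Z = -11227/59
  (0, 98) → Z = -98
The feasible region has finitely many vertices and no improving ray; the maximum is -98 at (0, 98).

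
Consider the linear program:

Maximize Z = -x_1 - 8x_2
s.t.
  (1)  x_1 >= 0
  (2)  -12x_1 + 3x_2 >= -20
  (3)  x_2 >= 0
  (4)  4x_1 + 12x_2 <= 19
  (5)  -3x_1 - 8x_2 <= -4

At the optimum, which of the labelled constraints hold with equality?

Feasible corners and Z = -x_1 - 8x_2:
  (0, 19/12) → Z = -38/3
  (0, 1/2) → Z = -4
  (5/3, 0) → Z = -5/3
  (99/52, 37/39) → Z = -1481/156
  (4/3, 0) → Z = -4/3

The maximum is at (4/3, 0). Substituting into each constraint, equality holds for (3) and (5); the remaining constraints have slack.

(3) and (5)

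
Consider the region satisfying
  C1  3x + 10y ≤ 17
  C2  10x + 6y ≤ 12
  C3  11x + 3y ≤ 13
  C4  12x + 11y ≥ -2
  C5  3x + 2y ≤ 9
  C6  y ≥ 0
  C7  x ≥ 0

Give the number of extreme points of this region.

5

Intersecting each pair of boundary lines and keeping only the points that satisfy every inequality leaves:
  (9/41, 67/41)
  (0, 17/10)
  (7/6, 1/18)
  (13/11, 0)
  (0, 0)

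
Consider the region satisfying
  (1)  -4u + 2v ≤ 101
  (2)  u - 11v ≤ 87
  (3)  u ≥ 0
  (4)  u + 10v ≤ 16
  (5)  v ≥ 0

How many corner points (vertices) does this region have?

Of the 10 pairwise boundary intersections, those satisfying every inequality are:
  (0, 8/5)
  (0, 0)
  (16, 0)

3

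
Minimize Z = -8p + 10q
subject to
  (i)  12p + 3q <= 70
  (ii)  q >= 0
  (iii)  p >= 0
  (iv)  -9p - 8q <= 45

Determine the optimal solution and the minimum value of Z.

Vertices and Z = -8p + 10q:
  (35/6, 0) → Z = -140/3
  (0, 70/3) → Z = 700/3
  (0, 0) → Z = 0

The optimum lies where 12p + 3q = 70 and q = 0.
Solving simultaneously gives p = 35/6, q = 0.

p = 35/6, q = 0, minimum Z = -140/3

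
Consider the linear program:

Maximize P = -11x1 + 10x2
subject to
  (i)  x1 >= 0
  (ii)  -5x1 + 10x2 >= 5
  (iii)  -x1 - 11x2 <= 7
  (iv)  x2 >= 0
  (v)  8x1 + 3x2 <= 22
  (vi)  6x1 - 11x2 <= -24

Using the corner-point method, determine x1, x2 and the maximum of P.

Vertices and P = -11x1 + 10x2:
  (0, 22/3) → P = 220/3
  (0, 24/11) → P = 240/11
  (85/53, 162/53) → P = 685/53

The optimum lies where x1 = 0 and 8x1 + 3x2 = 22.
Solving simultaneously gives x1 = 0, x2 = 22/3.

x1 = 0, x2 = 22/3, maximum P = 220/3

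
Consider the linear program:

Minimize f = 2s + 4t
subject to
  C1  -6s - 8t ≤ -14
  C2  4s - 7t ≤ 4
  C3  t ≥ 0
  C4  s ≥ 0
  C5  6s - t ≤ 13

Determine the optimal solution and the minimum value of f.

s = 65/37, t = 16/37, minimum f = 194/37

Vertices and f = 2s + 4t:
  (65/37, 16/37) → f = 194/37
  (0, 7/4) → f = 7
  (87/38, 14/19) → f = 143/19
The feasible region is unbounded (it extends along (0, 1), (1, 6)), but f strictly increases along every unbounded feasible direction, so there is no improving ray and the minimum is attained at a vertex.

The optimum lies where -6s - 8t = -14 and 4s - 7t = 4.
Solving simultaneously gives s = 65/37, t = 16/37.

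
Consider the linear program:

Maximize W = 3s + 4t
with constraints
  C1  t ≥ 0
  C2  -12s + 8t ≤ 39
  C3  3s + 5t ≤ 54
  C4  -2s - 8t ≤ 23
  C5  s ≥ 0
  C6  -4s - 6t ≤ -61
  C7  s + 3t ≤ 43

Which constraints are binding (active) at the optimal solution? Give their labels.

Vertices and W = 3s + 4t:
  (18, 0) → W = 54
  (61/4, 0) → W = 183/4
  (79/28, 255/28) → W = 1257/28
  (127/52, 111/13) → W = 2157/52

The maximum is at (18, 0). Substituting into each constraint, equality holds for C1 and C3; the remaining constraints have slack.

C1 and C3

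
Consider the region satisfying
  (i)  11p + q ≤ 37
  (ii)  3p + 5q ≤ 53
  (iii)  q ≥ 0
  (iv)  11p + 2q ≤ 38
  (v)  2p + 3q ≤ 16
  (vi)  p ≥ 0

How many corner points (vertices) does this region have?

5

Of the 15 pairwise boundary intersections, those satisfying every inequality are:
  (37/11, 0)
  (36/11, 1)
  (0, 0)
  (82/29, 100/29)
  (0, 16/3)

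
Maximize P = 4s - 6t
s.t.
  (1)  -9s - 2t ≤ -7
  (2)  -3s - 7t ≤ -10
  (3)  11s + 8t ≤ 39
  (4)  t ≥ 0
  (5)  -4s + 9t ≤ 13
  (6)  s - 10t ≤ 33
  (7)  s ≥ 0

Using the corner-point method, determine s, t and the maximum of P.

s = 39/11, t = 0, maximum P = 156/11

Vertices and P = 4s - 6t:
  (29/57, 23/19) → P = -298/57
  (37/89, 145/89) → P = -722/89
  (10/3, 0) → P = 40/3
  (39/11, 0) → P = 156/11
  (247/131, 299/131) → P = -806/131

The optimum lies where 11s + 8t = 39 and t = 0.
Solving simultaneously gives s = 39/11, t = 0.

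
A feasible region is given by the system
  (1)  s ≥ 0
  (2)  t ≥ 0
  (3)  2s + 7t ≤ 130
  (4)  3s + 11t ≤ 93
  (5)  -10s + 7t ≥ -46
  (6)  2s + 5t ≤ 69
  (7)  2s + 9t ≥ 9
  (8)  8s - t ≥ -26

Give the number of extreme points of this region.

The feasible vertices (each the meet of two boundaries and inside every other half-plane) are:
  (0, 93/11)
  (0, 1)
  (23/5, 0)
  (9/2, 0)
  (1157/131, 792/131)

5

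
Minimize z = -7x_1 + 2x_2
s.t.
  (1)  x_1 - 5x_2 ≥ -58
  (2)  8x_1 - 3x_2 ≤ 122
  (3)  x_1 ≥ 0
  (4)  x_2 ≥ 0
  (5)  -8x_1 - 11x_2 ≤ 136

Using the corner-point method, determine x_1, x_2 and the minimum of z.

The binding constraints are x_1 - 5x_2 = -58 and 8x_1 - 3x_2 = 122.
Solving simultaneously gives x_1 = 784/37, x_2 = 586/37.

x_1 = 784/37, x_2 = 586/37, minimum z = -4316/37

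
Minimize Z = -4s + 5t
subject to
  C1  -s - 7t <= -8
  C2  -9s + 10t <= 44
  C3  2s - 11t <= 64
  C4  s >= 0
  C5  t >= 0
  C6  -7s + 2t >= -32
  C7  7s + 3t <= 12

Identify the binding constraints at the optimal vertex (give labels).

Corner points and Z = -4s + 5t:
  (0, 8/7) → Z = 40/7
  (30/23, 22/23) → Z = -10/23
  (0, 4) → Z = 20

The minimum is at (30/23, 22/23). Substituting into each constraint, equality holds for C1 and C7; the remaining constraints have slack.

C1 and C7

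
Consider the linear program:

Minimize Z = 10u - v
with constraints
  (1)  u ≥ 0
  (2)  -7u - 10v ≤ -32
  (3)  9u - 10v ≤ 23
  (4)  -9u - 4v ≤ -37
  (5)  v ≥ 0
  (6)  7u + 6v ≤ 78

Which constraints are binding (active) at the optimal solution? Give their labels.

(1) and (6)

Feasible corners and Z = 10u - v:
  (0, 37/4) → Z = -37/4
  (0, 13) → Z = -13
  (11/3, 1) → Z = 107/3
  (459/62, 541/124) → Z = 8639/124

The minimum is at (0, 13). Substituting into each constraint, equality holds for (1) and (6); the remaining constraints have slack.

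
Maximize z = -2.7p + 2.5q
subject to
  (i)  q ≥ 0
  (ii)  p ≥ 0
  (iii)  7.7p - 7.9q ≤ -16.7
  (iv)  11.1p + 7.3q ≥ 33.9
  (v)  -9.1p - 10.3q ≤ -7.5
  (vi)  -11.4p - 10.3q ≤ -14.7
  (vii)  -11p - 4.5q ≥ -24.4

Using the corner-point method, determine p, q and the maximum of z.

p = 0, q = 244/45, maximum z = 122/9

Vertices and z = -2.7p + 2.5q:
  (0, 339/73) → z = 1695/146
  (0, 244/45) → z = 122/9
  (2557/3035, 10206/3035) → z = 186111/30350

The binding constraints are p = 0 and -11p - 4.5q = -24.4.
Solving simultaneously gives p = 0, q = 244/45.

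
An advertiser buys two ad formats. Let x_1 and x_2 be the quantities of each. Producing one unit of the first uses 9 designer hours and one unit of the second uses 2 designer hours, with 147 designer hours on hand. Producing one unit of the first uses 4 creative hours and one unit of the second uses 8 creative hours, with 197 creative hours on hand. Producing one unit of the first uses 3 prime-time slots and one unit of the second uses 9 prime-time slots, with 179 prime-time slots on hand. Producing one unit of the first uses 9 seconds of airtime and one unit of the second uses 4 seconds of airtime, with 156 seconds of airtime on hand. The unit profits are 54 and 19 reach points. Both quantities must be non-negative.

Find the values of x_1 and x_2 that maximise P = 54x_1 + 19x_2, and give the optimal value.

Vertices and P = 54x_1 + 19x_2:
  (0, 0) → P = 0
  (0, 179/9) → P = 3401/9
  (49/3, 0) → P = 882
  (46/3, 9/2) → P = 1827/2
  (688/69, 381/23) → P = 19623/23

The optimum lies where 9x_1 + 2x_2 = 147 and 9x_1 + 4x_2 = 156.
Solving simultaneously gives x_1 = 46/3, x_2 = 9/2.

x_1 = 46/3, x_2 = 9/2, maximum P = 1827/2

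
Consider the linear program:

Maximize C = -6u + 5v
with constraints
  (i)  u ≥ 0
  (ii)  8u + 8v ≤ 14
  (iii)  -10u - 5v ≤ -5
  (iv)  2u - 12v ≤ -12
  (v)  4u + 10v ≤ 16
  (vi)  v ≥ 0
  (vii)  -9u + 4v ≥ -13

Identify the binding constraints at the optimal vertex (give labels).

Feasible corners and C = -6u + 5v:
  (0, 1) → C = 5
  (0, 8/5) → C = 8
  (9/14, 31/28) → C = 47/28
  (1/4, 3/2) → C = 6

The maximum is at (0, 8/5). Substituting into each constraint, equality holds for (i) and (v); the remaining constraints have slack.

(i) and (v)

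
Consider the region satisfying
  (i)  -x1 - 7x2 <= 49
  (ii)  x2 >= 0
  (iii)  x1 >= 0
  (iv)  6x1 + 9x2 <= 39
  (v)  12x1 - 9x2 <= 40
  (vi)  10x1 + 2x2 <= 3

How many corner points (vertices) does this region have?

Of the 15 pairwise boundary intersections, those satisfying every inequality are:
  (0, 0)
  (3/10, 0)
  (0, 3/2)

3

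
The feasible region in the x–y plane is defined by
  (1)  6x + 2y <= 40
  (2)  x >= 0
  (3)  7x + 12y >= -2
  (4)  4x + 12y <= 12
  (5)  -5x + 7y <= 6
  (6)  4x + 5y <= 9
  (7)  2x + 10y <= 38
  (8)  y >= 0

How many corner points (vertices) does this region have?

5

The feasible vertices (each the meet of two boundaries and inside every other half-plane) are:
  (0, 6/7)
  (0, 0)
  (3/22, 21/22)
  (12/7, 3/7)
  (9/4, 0)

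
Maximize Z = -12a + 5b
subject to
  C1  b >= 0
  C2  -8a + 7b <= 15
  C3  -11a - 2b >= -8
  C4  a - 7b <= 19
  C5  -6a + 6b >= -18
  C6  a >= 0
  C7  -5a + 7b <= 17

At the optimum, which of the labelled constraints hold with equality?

Corner points and Z = -12a + 5b:
  (8/11, 0) → Z = -96/11
  (0, 0) → Z = 0
  (26/93, 229/93) → Z = 833/93
  (0, 15/7) → Z = 75/7

The maximum is at (0, 15/7). Substituting into each constraint, equality holds for C2 and C6; the remaining constraints have slack.

C2 and C6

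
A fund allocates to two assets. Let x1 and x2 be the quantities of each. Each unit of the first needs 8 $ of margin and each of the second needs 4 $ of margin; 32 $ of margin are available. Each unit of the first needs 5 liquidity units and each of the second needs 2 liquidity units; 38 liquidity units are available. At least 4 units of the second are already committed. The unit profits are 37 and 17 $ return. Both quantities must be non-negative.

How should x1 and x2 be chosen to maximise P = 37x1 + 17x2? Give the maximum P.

x1 = 2, x2 = 4, maximum P = 142

Feasible corners and P = 37x1 + 17x2:
  (0, 8) → P = 136
  (0, 4) → P = 68
  (2, 4) → P = 142

At the optimal vertex, 8x1 + 4x2 = 32 and x2 = 4.
Solving simultaneously gives x1 = 2, x2 = 4.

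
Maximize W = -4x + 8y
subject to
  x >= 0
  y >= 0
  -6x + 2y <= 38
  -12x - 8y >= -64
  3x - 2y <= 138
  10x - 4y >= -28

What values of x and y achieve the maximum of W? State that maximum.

x = 1/4, y = 61/8, maximum W = 60

Extreme points and W = -4x + 8y:
  (0, 0) → W = 0
  (0, 7) → W = 56
  (16/3, 0) → W = -64/3
  (1/4, 61/8) → W = 60

The optimum lies where -12x - 8y = -64 and 10x - 4y = -28.
Solving simultaneously gives x = 1/4, y = 61/8.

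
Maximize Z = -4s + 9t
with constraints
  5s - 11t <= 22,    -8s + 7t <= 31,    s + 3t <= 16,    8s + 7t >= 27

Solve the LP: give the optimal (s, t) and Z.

Feasible corners and Z = -4s + 9t:
  (121/13, 29/13) → Z = -223/13
  (11/3, -1/3) → Z = -53/3
  (19/31, 159/31) → Z = 1355/31
  (-1/4, 29/7) → Z = 268/7

The optimum lies where -8s + 7t = 31 and s + 3t = 16.
Solving simultaneously gives s = 19/31, t = 159/31.

s = 19/31, t = 159/31, maximum Z = 1355/31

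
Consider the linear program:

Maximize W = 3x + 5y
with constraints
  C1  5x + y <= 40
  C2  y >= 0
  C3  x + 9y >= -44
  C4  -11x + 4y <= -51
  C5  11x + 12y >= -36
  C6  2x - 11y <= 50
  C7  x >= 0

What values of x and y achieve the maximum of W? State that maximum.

x = 211/31, y = 185/31, maximum W = 1558/31

Feasible corners and W = 3x + 5y:
  (8, 0) → W = 24
  (211/31, 185/31) → W = 1558/31
  (51/11, 0) → W = 153/11

The optimum lies where 5x + y = 40 and -11x + 4y = -51.
Solving simultaneously gives x = 211/31, y = 185/31.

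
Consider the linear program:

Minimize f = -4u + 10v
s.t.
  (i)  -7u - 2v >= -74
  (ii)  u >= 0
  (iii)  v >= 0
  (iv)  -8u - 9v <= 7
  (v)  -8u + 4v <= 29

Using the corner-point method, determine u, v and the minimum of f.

The optimum lies where -7u - 2v = -74 and v = 0.
Solving simultaneously gives u = 74/7, v = 0.

u = 74/7, v = 0, minimum f = -296/7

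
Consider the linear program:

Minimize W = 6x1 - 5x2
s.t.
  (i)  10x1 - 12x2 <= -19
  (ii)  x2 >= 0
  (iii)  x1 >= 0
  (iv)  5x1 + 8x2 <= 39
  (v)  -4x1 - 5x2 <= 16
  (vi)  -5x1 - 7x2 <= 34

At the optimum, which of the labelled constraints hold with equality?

Feasible corners and W = 6x1 - 5x2:
  (0, 19/12) → W = -95/12
  (79/35, 97/28) → W = -529/140
  (0, 39/8) → W = -195/8

The minimum is at (0, 39/8). Substituting into each constraint, equality holds for (iii) and (iv); the remaining constraints have slack.

(iii) and (iv)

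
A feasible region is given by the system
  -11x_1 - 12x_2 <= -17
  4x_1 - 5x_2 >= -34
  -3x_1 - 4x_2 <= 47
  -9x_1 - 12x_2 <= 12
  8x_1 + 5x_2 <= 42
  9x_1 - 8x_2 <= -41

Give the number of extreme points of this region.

Pairwise boundary intersections that survive every other constraint:
  (-323/103, 442/103)
  (-89/49, 151/49)
  (2/3, 22/3)
  (131/109, 706/109)

4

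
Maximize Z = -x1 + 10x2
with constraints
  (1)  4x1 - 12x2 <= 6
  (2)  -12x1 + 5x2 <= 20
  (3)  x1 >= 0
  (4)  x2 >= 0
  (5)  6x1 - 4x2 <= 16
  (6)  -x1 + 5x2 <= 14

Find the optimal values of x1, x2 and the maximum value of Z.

Corner points and Z = -x1 + 10x2:
  (3/2, 0) → Z = -3/2
  (3, 1/2) → Z = 2
  (0, 0) → Z = 0
  (0, 14/5) → Z = 28
  (68/13, 50/13) → Z = 432/13

At the optimal vertex, 6x1 - 4x2 = 16 and -x1 + 5x2 = 14.
Solving simultaneously gives x1 = 68/13, x2 = 50/13.

x1 = 68/13, x2 = 50/13, maximum Z = 432/13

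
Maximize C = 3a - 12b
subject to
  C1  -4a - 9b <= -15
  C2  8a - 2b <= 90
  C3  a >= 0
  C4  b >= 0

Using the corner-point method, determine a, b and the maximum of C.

Vertices and C = 3a - 12b:
  (0, 5/3) → C = -20
  (15/4, 0) → C = 45/4
  (45/4, 0) → C = 135/4
The feasible region is unbounded (it extends along (0, 1), (1, 4)), but C strictly decreases along every unbounded feasible direction, so there is no improving ray and the maximum is attained at a vertex.

a = 45/4, b = 0, maximum C = 135/4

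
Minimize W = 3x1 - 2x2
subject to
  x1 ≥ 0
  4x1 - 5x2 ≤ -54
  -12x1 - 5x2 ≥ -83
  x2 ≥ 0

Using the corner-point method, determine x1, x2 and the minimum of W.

Extreme points and W = 3x1 - 2x2:
  (0, 54/5) → W = -108/5
  (0, 83/5) → W = -166/5
  (29/16, 49/4) → W = -305/16

At the optimal vertex, x1 = 0 and -12x1 - 5x2 = -83.
Solving simultaneously gives x1 = 0, x2 = 83/5.

x1 = 0, x2 = 83/5, minimum W = -166/5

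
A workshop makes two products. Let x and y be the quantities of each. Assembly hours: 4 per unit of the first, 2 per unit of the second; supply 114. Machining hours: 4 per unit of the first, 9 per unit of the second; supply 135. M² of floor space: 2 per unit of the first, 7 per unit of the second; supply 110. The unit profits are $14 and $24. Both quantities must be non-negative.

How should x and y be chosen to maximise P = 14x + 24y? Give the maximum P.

x = 27, y = 3, maximum P = 450

Vertices and P = 14x + 24y:
  (0, 0) → P = 0
  (0, 15) → P = 360
  (57/2, 0) → P = 399
  (27, 3) → P = 450

The binding constraints are 4x + 2y = 114 and 4x + 9y = 135.
Solving simultaneously gives x = 27, y = 3.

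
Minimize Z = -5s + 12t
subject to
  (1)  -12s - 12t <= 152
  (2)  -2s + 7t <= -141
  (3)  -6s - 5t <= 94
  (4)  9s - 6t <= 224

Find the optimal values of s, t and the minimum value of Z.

Extreme points and Z = -5s + 12t:
  (157/27, -499/27) → Z = -6773/27
  (148/15, -338/15) → Z = -4796/15
  (722/51, -821/51) → Z = -13462/51

At the optimal vertex, -12s - 12t = 152 and 9s - 6t = 224.
Solving simultaneously gives s = 148/15, t = -338/15.

s = 148/15, t = -338/15, minimum Z = -4796/15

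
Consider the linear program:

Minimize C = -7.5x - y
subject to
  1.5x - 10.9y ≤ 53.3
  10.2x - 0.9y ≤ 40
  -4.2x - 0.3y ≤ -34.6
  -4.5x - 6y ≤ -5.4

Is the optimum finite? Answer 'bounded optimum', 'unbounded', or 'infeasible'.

unbounded

From the feasible point (719/114, 1541/57), moving in the direction (0.9, 10.2) keeps every constraint satisfied while C decreases without bound.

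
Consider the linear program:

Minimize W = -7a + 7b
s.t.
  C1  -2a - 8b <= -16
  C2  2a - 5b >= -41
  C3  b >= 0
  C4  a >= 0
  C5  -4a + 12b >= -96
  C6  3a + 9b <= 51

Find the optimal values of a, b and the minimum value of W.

a = 17, b = 0, minimum W = -119

Vertices and W = -7a + 7b:
  (8, 0) → W = -56
  (0, 2) → W = 14
  (17, 0) → W = -119
  (0, 17/3) → W = 119/3

At the optimal vertex, b = 0 and 3a + 9b = 51.
Solving simultaneously gives a = 17, b = 0.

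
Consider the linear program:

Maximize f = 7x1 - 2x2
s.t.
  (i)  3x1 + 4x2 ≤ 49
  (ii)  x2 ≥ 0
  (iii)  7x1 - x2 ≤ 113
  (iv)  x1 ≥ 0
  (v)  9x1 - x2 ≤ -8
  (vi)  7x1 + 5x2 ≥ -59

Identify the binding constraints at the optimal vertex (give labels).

Feasible corners and f = 7x1 - 2x2:
  (0, 49/4) → f = -49/2
  (17/39, 155/13) → f = -811/39
  (0, 8) → f = -16

The maximum is at (0, 8). Substituting into each constraint, equality holds for (iv) and (v); the remaining constraints have slack.

(iv) and (v)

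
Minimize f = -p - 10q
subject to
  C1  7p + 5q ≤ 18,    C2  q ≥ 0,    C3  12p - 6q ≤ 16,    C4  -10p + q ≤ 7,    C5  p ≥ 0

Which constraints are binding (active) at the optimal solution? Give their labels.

C1 and C5

Feasible corners and f = -p - 10q:
  (94/51, 52/51) → f = -614/51
  (0, 18/5) → f = -36
  (4/3, 0) → f = -4/3
  (0, 0) → f = 0

The minimum is at (0, 18/5). Substituting into each constraint, equality holds for C1 and C5; the remaining constraints have slack.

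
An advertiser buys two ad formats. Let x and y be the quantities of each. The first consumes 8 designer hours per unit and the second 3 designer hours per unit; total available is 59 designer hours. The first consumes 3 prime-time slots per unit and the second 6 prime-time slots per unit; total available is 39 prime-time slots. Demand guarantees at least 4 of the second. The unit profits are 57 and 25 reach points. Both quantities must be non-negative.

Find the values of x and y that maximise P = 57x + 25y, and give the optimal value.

Vertices and P = 57x + 25y:
  (0, 13/2) → P = 325/2
  (0, 4) → P = 100
  (5, 4) → P = 385

The binding constraints are 3x + 6y = 39 and y = 4.
Solving simultaneously gives x = 5, y = 4.

x = 5, y = 4, maximum P = 385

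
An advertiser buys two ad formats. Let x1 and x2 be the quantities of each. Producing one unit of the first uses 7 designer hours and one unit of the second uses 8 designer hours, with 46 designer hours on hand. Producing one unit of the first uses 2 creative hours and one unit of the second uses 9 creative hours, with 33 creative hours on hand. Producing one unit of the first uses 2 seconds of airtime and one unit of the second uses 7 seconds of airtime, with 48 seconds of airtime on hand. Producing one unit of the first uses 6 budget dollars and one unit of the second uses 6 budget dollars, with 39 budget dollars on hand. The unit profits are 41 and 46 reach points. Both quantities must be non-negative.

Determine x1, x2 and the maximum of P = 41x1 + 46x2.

Extreme points and P = 41x1 + 46x2:
  (0, 0) → P = 0
  (0, 11/3) → P = 506/3
  (13/2, 0) → P = 533/2
  (150/47, 139/47) → P = 12544/47
  (6, 1/2) → P = 269

x1 = 6, x2 = 1/2, maximum P = 269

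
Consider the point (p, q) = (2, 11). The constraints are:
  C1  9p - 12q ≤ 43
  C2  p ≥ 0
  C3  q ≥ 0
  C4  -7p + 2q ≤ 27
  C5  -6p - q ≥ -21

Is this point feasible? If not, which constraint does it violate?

not feasible — violates C5

Constraint C5: -6p - q = -23, which is not ≥ -21. All other constraints are satisfied.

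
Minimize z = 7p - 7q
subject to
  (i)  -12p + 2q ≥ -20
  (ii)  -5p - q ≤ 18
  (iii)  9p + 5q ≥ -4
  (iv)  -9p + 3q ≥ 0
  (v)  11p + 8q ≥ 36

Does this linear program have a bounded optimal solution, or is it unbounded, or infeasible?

unbounded

From the feasible point (10/3, 10), moving in the direction (2, 12) keeps every constraint satisfied while z decreases without bound.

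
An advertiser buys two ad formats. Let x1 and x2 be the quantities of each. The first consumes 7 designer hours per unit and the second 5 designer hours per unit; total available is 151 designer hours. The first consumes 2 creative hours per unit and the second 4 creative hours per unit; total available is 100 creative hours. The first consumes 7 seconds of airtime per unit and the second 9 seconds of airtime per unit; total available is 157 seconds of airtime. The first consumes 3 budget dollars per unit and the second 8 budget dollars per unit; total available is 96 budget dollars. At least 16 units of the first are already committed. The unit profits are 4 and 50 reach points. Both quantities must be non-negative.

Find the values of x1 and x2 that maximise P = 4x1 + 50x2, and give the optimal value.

Extreme points and P = 4x1 + 50x2:
  (151/7, 0) → P = 604/7
  (16, 0) → P = 64
  (41/2, 3/2) → P = 157
  (16, 5) → P = 314

The optimum lies where 7x1 + 9x2 = 157 and x1 = 16.
Solving simultaneously gives x1 = 16, x2 = 5.

x1 = 16, x2 = 5, maximum P = 314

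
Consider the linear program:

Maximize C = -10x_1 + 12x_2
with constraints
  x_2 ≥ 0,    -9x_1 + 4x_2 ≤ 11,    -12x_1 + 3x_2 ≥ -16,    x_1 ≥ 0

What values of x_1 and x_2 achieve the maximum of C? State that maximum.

Extreme points and C = -10x_1 + 12x_2:
  (4/3, 0) → C = -40/3
  (0, 0) → C = 0
  (97/21, 92/7) → C = 2342/21
  (0, 11/4) → C = 33

At the optimal vertex, -9x_1 + 4x_2 = 11 and -12x_1 + 3x_2 = -16.
Solving simultaneously gives x_1 = 97/21, x_2 = 92/7.

x_1 = 97/21, x_2 = 92/7, maximum C = 2342/21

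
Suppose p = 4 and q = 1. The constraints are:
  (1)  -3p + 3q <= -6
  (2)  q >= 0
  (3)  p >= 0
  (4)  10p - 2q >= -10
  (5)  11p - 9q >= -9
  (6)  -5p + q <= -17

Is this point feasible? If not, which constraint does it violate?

(1): -9 ≤ -6 ✓
(2): 1 ≥ 0 ✓
(3): 4 ≥ 0 ✓
(4): 38 ≥ -10 ✓
(5): 35 ≥ -9 ✓
(6): -19 ≤ -17 ✓

feasible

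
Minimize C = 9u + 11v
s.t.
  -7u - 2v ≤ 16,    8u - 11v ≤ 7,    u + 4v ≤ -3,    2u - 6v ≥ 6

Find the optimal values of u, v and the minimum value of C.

u = -54/31, v = -59/31, minimum C = -1135/31

The binding constraints are -7u - 2v = 16 and 8u - 11v = 7.
Solving simultaneously gives u = -54/31, v = -59/31.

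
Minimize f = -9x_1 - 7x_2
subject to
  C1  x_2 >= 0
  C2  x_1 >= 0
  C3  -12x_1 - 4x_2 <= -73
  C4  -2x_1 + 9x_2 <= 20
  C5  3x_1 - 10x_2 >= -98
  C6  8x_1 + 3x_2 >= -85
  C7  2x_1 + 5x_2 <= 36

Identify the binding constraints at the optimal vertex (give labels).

Vertices and f = -9x_1 - 7x_2:
  (73/12, 0) → f = -219/4
  (18, 0) → f = -162
  (577/116, 193/58) → f = -7895/116
  (8, 4) → f = -100

The minimum is at (18, 0). Substituting into each constraint, equality holds for C1 and C7; the remaining constraints have slack.

C1 and C7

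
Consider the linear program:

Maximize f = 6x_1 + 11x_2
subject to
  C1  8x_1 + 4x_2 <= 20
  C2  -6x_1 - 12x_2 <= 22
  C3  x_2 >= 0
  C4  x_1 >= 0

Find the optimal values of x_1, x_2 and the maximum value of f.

The binding constraints are 8x_1 + 4x_2 = 20 and x_1 = 0.
Solving simultaneously gives x_1 = 0, x_2 = 5.

x_1 = 0, x_2 = 5, maximum f = 55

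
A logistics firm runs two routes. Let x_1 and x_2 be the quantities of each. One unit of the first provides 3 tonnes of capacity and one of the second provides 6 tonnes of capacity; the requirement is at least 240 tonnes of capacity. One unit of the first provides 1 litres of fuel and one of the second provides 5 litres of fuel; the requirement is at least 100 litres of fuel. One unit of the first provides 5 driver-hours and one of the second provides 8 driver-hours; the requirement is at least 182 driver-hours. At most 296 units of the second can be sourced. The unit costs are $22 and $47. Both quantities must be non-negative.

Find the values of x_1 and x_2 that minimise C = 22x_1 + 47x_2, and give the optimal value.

x_1 = 200/3, x_2 = 20/3, minimum C = 1780

The feasible region is unbounded (it extends along (1, 0)), but C strictly increases along every unbounded feasible direction, so there is no improving ray and the minimum is attained at a vertex.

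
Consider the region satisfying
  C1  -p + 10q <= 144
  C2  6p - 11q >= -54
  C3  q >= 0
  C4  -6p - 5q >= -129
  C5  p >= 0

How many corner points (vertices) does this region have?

4

The feasible vertices (each the meet of two boundaries and inside every other half-plane) are:
  (383/32, 183/16)
  (0, 54/11)
  (43/2, 0)
  (0, 0)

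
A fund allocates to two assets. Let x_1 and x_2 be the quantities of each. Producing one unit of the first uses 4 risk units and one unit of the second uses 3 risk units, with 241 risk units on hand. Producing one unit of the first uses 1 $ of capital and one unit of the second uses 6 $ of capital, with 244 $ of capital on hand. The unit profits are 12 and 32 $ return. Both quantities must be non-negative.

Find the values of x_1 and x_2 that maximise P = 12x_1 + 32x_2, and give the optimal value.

x_1 = 34, x_2 = 35, maximum P = 1528

Vertices and P = 12x_1 + 32x_2:
  (0, 0) → P = 0
  (0, 122/3) → P = 3904/3
  (241/4, 0) → P = 723
  (34, 35) → P = 1528

At the optimal vertex, 4x_1 + 3x_2 = 241 and x_1 + 6x_2 = 244.
Solving simultaneously gives x_1 = 34, x_2 = 35.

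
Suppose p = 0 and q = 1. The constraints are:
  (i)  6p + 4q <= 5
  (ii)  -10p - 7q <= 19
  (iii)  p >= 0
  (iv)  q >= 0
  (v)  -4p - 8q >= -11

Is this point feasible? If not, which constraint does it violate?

feasible

(i): 4 ≤ 5 ✓
(ii): -7 ≤ 19 ✓
(iii): 0 ≥ 0 ✓
(iv): 1 ≥ 0 ✓
(v): -8 ≥ -11 ✓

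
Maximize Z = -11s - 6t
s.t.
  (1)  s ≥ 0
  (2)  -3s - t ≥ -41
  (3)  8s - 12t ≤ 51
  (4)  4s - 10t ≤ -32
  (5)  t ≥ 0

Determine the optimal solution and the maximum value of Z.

s = 0, t = 16/5, maximum Z = -96/5

Vertices and Z = -11s - 6t:
  (0, 41) → Z = -246
  (0, 16/5) → Z = -96/5
  (189/17, 130/17) → Z = -2859/17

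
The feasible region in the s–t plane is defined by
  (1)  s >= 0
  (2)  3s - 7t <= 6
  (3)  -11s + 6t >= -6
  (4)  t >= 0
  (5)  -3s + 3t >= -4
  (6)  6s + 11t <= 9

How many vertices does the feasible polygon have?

4

The feasible vertices (each the meet of two boundaries and inside every other half-plane) are:
  (0, 0)
  (0, 9/11)
  (6/11, 0)
  (120/157, 63/157)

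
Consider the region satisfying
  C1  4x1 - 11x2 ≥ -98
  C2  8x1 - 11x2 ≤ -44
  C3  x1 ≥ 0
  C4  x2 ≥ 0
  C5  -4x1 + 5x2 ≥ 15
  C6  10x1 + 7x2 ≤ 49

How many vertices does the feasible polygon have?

3

Pairwise boundary intersections that survive every other constraint:
  (0, 4)
  (231/166, 416/83)
  (0, 7)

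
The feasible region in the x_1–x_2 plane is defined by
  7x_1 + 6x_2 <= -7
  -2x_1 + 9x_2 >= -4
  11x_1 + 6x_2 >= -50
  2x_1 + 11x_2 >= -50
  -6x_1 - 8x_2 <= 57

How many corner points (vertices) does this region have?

Pairwise boundary intersections that survive every other constraint:
  (-13/25, -14/25)
  (-43/4, 91/8)
  (-142/37, -48/37)

3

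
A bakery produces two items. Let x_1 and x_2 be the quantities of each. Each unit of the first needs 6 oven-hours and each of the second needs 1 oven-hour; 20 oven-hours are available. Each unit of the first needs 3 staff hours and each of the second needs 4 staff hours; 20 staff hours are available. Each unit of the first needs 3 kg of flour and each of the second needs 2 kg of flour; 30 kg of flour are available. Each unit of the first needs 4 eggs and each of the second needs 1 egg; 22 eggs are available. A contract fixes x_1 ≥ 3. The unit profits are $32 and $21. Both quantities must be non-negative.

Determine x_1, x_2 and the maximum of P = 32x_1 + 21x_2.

x_1 = 3, x_2 = 2, maximum P = 138

Feasible corners and P = 32x_1 + 21x_2:
  (10/3, 0) → P = 320/3
  (3, 0) → P = 96
  (3, 2) → P = 138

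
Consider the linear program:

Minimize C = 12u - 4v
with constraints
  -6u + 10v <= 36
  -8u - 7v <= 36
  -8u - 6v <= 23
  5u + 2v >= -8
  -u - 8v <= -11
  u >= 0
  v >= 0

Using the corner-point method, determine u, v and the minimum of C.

u = 0, v = 18/5, minimum C = -72/5

Feasible corners and C = 12u - 4v:
  (0, 18/5) → C = -72/5
  (0, 11/8) → C = -11/2
  (11, 0) → C = 132
The feasible region is unbounded (it extends along (1, 0), (5, 3)), but C strictly increases along every unbounded feasible direction, so there is no improving ray and the minimum is attained at a vertex.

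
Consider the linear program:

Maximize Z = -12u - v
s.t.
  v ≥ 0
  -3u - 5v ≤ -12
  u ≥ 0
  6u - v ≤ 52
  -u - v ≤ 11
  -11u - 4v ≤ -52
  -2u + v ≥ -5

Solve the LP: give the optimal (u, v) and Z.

Extreme points and Z = -12u - v:
  (0, 13) → Z = -13
  (47/4, 37/2) → Z = -319/2
  (72/19, 49/19) → Z = -913/19
The feasible region is unbounded (it extends along (0, 1), (1, 6)), but Z strictly decreases along every unbounded feasible direction, so there is no improving ray and the maximum is attained at a vertex.

u = 0, v = 13, maximum Z = -13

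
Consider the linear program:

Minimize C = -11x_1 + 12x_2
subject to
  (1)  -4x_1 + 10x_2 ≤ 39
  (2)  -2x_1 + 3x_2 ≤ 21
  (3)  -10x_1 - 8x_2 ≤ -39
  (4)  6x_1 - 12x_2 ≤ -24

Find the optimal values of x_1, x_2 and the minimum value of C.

The optimum lies where -4x_1 + 10x_2 = 39 and 6x_1 - 12x_2 = -24.
Solving simultaneously gives x_1 = 19, x_2 = 23/2.

x_1 = 19, x_2 = 23/2, minimum C = -71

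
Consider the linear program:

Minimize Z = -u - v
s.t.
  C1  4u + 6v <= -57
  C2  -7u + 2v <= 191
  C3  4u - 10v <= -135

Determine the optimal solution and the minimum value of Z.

u = -345/16, v = 39/8, minimum Z = 267/16

Extreme points and Z = -u - v:
  (-126/5, 73/10) → Z = 179/10
  (-345/16, 39/8) → Z = 267/16
  (-820/31, 181/62) → Z = 1459/62

At the optimal vertex, 4u + 6v = -57 and 4u - 10v = -135.
Solving simultaneously gives u = -345/16, v = 39/8.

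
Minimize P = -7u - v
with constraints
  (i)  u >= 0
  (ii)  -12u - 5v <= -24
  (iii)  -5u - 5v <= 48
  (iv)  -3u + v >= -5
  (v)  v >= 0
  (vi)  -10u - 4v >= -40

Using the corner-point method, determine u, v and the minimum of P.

u = 30/11, v = 35/11, minimum P = -245/11

Feasible corners and P = -7u - v:
  (0, 24/5) → P = -24/5
  (0, 10) → P = -10
  (49/27, 4/9) → P = -355/27
  (30/11, 35/11) → P = -245/11

The optimum lies where -3u + v = -5 and -10u - 4v = -40.
Solving simultaneously gives u = 30/11, v = 35/11.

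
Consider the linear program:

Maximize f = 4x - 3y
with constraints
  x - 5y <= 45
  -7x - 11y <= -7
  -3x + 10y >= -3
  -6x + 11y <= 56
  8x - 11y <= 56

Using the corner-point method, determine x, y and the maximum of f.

The optimum lies where -6x + 11y = 56 and 8x - 11y = 56.
Solving simultaneously gives x = 56, y = 392/11.

x = 56, y = 392/11, maximum f = 1288/11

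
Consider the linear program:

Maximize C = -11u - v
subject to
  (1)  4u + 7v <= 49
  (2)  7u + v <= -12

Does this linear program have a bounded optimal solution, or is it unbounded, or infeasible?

unbounded

From the feasible point (-133/45, 391/45), moving in the direction (-7, 4) keeps every constraint satisfied while C increases without bound.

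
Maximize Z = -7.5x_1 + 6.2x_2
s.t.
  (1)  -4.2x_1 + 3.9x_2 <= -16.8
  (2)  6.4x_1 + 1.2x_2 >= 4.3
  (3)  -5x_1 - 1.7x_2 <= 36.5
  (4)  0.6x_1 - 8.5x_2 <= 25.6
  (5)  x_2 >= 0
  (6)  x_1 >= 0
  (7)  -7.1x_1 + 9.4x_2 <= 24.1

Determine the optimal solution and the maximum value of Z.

Feasible corners and Z = -7.5x_1 + 6.2x_2:
  (4, 0) → Z = -30
  (2799/131, 2450/131) → Z = -11605/262
  (128/3, 0) → Z = -320
The feasible region is unbounded (it extends along (94, 71), (85, 6)), but Z strictly decreases along every unbounded feasible direction, so there is no improving ray and the maximum is attained at a vertex.

The binding constraints are -4.2x_1 + 3.9x_2 = -16.8 and x_2 = 0.
Solving simultaneously gives x_1 = 4, x_2 = 0.

x_1 = 4, x_2 = 0, maximum Z = -30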